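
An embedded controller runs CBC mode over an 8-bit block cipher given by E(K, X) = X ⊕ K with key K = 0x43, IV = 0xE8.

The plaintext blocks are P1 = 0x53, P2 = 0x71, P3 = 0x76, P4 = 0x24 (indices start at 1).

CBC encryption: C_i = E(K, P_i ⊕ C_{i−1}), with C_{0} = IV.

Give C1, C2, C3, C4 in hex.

C1: P1 ⊕ 0xE8 = 0xBB; E(K, 0xBB) = 0xF8.
C2: P2 ⊕ 0xF8 = 0x89; E(K, 0x89) = 0xCA.
C3: P3 ⊕ 0xCA = 0xBC; E(K, 0xBC) = 0xFF.
C4: P4 ⊕ 0xFF = 0xDB; E(K, 0xDB) = 0x98.

C1 = 0xF8, C2 = 0xCA, C3 = 0xFF, C4 = 0x98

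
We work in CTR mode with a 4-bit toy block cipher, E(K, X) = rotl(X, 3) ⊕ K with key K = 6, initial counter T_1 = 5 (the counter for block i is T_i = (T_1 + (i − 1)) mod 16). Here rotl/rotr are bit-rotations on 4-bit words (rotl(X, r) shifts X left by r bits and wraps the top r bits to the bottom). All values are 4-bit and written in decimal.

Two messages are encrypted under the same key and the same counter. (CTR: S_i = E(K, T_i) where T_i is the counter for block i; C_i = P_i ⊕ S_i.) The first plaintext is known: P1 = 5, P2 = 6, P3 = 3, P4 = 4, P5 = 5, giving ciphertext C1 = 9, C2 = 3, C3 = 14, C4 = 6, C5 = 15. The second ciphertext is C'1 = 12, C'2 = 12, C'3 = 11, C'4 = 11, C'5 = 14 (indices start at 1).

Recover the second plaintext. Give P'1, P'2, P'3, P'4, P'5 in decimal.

P'1 = 0, P'2 = 9, P'3 = 6, P'4 = 9, P'5 = 4

In CTR with a reused counter, both messages share the same keystream S_i, so C_i ⊕ C'_i = P_i ⊕ P'_i and thus P'_i = P_i ⊕ C_i ⊕ C'_i.
P'1: 5 ⊕ 9 ⊕ 12 = 0.
P'2: 6 ⊕ 3 ⊕ 12 = 9.
P'3: 3 ⊕ 14 ⊕ 11 = 6.
P'4: 4 ⊕ 6 ⊕ 11 = 9.
P'5: 5 ⊕ 15 ⊕ 14 = 4.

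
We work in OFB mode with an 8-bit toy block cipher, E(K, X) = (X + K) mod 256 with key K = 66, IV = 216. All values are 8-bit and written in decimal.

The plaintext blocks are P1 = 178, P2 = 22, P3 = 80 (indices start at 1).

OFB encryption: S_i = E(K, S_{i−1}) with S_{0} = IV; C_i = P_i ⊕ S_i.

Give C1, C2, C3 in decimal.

C1 = 168, C2 = 74, C3 = 206

C1: S = E(K, 216) = 26; 178 ⊕ 26 = 168.
C2: S = E(K, 26) = 92; 22 ⊕ 92 = 74.
C3: S = E(K, 92) = 158; 80 ⊕ 158 = 206.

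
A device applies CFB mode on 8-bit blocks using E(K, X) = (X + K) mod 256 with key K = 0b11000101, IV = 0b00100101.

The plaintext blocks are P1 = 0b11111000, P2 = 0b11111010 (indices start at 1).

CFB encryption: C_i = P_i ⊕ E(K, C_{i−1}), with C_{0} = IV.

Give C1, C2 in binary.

C1 = 0b00010010, C2 = 0b00101101

C1: E(K, 0b00100101) = 0b11101010; 0b11111000 ⊕ 0b11101010 = 0b00010010.
C2: E(K, 0b00010010) = 0b11010111; 0b11111010 ⊕ 0b11010111 = 0b00101101.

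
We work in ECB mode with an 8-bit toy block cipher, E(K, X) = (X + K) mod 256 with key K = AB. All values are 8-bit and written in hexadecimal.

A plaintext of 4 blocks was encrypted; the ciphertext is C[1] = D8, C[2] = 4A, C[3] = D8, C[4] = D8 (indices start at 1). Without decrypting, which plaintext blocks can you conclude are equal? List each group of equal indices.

P[1] = P[3] = P[4]

ECB encrypts each block independently with the same key, so equal ciphertext blocks imply equal plaintext blocks.
C[1] = C[3] = C[4] = D8, so P[1] = P[3] = P[4].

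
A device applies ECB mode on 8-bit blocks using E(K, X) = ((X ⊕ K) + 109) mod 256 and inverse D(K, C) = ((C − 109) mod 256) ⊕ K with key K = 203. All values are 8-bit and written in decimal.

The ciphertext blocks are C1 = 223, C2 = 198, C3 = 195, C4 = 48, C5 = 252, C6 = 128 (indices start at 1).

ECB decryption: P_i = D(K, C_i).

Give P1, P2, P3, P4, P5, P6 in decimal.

P1: D(K, 223) = 185.
P2: D(K, 198) = 146.
P3: D(K, 195) = 157.
P4: D(K, 48) = 8.
P5: D(K, 252) = 68.
P6: D(K, 128) = 216.

P1 = 185, P2 = 146, P3 = 157, P4 = 8, P5 = 68, P6 = 216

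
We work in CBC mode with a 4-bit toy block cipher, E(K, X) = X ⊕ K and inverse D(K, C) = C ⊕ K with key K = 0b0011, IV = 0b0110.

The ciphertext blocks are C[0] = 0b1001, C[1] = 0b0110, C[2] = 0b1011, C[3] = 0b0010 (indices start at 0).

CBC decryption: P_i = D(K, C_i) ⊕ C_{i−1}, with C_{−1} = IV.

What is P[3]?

P[3] = 0b1010

P[3]: D(K, 0b0010) = 0b0001; 0b0001 ⊕ 0b1011 = 0b1010.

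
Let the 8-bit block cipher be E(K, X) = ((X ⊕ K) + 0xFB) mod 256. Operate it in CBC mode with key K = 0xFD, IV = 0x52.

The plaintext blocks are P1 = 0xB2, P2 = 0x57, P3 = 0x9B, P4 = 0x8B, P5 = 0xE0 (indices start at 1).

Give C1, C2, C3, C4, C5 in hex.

C1 = 0x18, C2 = 0xAD, C3 = 0xC6, C4 = 0xAB, C5 = 0xB1

CBC encryption: C_i = E(K, P_i ⊕ C_{i−1}), with C_{0} = IV.
C1: P1 ⊕ 0x52 = 0xE0; E(K, 0xE0) = 0x18.
C2: P2 ⊕ 0x18 = 0x4F; E(K, 0x4F) = 0xAD.
C3: P3 ⊕ 0xAD = 0x36; E(K, 0x36) = 0xC6.
C4: P4 ⊕ 0xC6 = 0x4D; E(K, 0x4D) = 0xAB.
C5: P5 ⊕ 0xAB = 0x4B; E(K, 0x4B) = 0xB1.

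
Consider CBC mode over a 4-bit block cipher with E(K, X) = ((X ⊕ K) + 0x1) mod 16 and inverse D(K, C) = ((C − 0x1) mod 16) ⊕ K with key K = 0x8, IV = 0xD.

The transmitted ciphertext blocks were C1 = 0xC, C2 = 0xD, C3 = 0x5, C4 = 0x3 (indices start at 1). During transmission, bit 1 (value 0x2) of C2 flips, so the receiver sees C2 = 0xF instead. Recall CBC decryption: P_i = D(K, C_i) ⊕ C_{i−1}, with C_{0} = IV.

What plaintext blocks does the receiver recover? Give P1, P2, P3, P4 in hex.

Only C2 changed, to 0xF. In CBC, a change in C_i garbles P_i and flips the same bit in P_{i+1}. Decrypting the received ciphertext:
P1: D(K, 0xC) = 0x3; 0x3 ⊕ 0xD = 0xE.
P2: D(K, 0xF) = 0x6; 0x6 ⊕ 0xC = 0xA.
P3: D(K, 0x5) = 0xC; 0xC ⊕ 0xF = 0x3.
P4: D(K, 0x3) = 0xA; 0xA ⊕ 0x5 = 0xF.
Blocks that differ from the original plaintext: P2, P3.

P1 = 0xE, P2 = 0xA, P3 = 0x3, P4 = 0xF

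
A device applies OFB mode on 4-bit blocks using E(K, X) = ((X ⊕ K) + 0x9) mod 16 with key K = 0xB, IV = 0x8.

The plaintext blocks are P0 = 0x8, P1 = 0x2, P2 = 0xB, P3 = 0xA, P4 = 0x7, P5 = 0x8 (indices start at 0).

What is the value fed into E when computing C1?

OFB encryption: S_i = E(K, S_{i−1}) with S_{−1} = IV; C_i = P_i ⊕ S_i.
C0: S = E(K, 0x8) = 0xC; 0x8 ⊕ 0xC = 0x4.
C1: S = E(K, 0xC) = 0x0; 0x2 ⊕ 0x0 = 0x2.
So the input to E for block 1 is 0xC.

0xC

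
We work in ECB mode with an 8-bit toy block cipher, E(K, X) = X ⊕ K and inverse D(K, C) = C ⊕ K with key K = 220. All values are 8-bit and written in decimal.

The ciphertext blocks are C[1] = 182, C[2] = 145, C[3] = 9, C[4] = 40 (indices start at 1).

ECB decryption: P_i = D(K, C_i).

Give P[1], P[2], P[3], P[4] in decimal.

P[1] = 106, P[2] = 77, P[3] = 213, P[4] = 244

P[1]: D(K, 182) = 106.
P[2]: D(K, 145) = 77.
P[3]: D(K, 9) = 213.
P[4]: D(K, 40) = 244.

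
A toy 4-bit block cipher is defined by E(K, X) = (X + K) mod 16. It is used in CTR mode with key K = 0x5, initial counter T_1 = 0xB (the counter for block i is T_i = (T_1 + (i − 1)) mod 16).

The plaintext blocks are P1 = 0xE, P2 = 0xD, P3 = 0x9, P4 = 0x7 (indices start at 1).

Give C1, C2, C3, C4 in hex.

CTR encryption: S_i = E(K, T_i) where T_i is the counter for block i; C_i = P_i ⊕ S_i.
C1: T = 0xB, S = E(K, T) = 0x0; 0xE ⊕ 0x0 = 0xE.
C2: T = 0xC, S = E(K, T) = 0x1; 0xD ⊕ 0x1 = 0xC.
C3: T = 0xD, S = E(K, T) = 0x2; 0x9 ⊕ 0x2 = 0xB.
C4: T = 0xE, S = E(K, T) = 0x3; 0x7 ⊕ 0x3 = 0x4.

C1 = 0xE, C2 = 0xC, C3 = 0xB, C4 = 0x4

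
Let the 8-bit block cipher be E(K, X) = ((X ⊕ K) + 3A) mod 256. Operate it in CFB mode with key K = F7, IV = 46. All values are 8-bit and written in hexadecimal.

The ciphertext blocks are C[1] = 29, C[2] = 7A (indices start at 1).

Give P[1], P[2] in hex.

CFB decryption: P_i = C_i ⊕ E(K, C_{i−1}), with C_{0} = IV.
P[1]: E(K, 46) = EB; 29 ⊕ EB = C2.
P[2]: E(K, 29) = 18; 7A ⊕ 18 = 62.

P[1] = C2, P[2] = 62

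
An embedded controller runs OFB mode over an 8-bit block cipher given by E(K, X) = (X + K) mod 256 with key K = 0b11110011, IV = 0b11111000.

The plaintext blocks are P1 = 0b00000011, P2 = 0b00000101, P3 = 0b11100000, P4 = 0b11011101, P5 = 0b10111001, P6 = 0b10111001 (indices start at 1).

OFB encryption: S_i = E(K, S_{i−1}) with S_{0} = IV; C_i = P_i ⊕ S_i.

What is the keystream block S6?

0b10101010

C1: S = E(K, 0b11111000) = 0b11101011; 0b00000011 ⊕ 0b11101011 = 0b11101000.
C2: S = E(K, 0b11101011) = 0b11011110; 0b00000101 ⊕ 0b11011110 = 0b11011011.
C3: S = E(K, 0b11011110) = 0b11010001; 0b11100000 ⊕ 0b11010001 = 0b00110001.
C4: S = E(K, 0b11010001) = 0b11000100; 0b11011101 ⊕ 0b11000100 = 0b00011001.
C5: S = E(K, 0b11000100) = 0b10110111; 0b10111001 ⊕ 0b10110111 = 0b00001110.
C6: S = E(K, 0b10110111) = 0b10101010; 0b10111001 ⊕ 0b10101010 = 0b00010011.
So S6 = 0b10101010.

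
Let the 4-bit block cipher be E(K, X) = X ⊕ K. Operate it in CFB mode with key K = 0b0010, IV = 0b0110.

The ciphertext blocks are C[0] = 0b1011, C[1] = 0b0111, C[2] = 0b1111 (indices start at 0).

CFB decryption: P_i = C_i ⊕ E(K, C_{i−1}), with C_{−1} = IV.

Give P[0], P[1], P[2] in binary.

P[0] = 0b1111, P[1] = 0b1110, P[2] = 0b1010

P[0]: E(K, 0b0110) = 0b0100; 0b1011 ⊕ 0b0100 = 0b1111.
P[1]: E(K, 0b1011) = 0b1001; 0b0111 ⊕ 0b1001 = 0b1110.
P[2]: E(K, 0b0111) = 0b0101; 0b1111 ⊕ 0b0101 = 0b1010.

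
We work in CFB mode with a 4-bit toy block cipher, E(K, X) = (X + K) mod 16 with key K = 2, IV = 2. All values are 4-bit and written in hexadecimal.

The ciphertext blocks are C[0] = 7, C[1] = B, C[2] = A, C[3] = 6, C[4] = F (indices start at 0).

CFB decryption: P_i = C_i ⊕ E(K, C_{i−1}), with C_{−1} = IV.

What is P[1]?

P[1]: E(K, 7) = 9; B ⊕ 9 = 2.

P[1] = 2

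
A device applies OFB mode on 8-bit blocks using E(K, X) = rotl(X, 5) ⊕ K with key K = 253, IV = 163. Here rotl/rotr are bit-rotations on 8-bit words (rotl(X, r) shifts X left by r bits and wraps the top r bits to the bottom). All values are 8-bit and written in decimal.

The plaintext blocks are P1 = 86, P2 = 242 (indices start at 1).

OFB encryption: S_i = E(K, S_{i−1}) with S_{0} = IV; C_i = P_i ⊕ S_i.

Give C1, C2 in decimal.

C1: S = E(K, 163) = 137; 86 ⊕ 137 = 223.
C2: S = E(K, 137) = 204; 242 ⊕ 204 = 62.

C1 = 223, C2 = 62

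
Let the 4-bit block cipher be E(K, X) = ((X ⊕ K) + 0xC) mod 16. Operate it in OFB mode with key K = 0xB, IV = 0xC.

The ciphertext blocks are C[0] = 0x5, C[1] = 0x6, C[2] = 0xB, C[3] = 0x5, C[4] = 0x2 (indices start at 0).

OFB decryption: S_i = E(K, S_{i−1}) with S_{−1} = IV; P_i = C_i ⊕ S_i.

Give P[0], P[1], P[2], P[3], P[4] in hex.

P[0]: S = E(K, 0xC) = 0x3; 0x5 ⊕ 0x3 = 0x6.
P[1]: S = E(K, 0x3) = 0x4; 0x6 ⊕ 0x4 = 0x2.
P[2]: S = E(K, 0x4) = 0xB; 0xB ⊕ 0xB = 0x0.
P[3]: S = E(K, 0xB) = 0xC; 0x5 ⊕ 0xC = 0x9.
P[4]: S = E(K, 0xC) = 0x3; 0x2 ⊕ 0x3 = 0x1.

P[0] = 0x6, P[1] = 0x2, P[2] = 0x0, P[3] = 0x9, P[4] = 0x1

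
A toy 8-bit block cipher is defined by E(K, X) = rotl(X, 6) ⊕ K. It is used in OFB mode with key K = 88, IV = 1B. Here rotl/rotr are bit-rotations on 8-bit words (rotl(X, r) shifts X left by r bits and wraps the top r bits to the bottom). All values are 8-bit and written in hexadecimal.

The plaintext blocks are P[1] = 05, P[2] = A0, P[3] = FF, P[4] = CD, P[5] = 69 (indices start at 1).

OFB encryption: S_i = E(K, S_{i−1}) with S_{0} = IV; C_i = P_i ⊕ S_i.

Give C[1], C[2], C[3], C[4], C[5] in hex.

C[1] = 4B, C[2] = BB, C[3] = B1, C[4] = D6, C[5] = 27

C[1]: S = E(K, 1B) = 4E; 05 ⊕ 4E = 4B.
C[2]: S = E(K, 4E) = 1B; A0 ⊕ 1B = BB.
C[3]: S = E(K, 1B) = 4E; FF ⊕ 4E = B1.
C[4]: S = E(K, 4E) = 1B; CD ⊕ 1B = D6.
C[5]: S = E(K, 1B) = 4E; 69 ⊕ 4E = 27.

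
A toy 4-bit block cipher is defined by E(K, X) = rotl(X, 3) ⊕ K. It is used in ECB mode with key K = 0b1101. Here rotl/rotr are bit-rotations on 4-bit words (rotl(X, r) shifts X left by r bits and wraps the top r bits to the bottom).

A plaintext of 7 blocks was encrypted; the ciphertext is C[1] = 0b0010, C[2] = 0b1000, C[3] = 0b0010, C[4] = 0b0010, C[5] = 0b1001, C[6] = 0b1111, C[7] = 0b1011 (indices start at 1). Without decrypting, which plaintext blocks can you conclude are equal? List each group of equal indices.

P[1] = P[3] = P[4]

ECB encrypts each block independently with the same key, so equal ciphertext blocks imply equal plaintext blocks.
C[1] = C[3] = C[4] = 0b0010, so P[1] = P[3] = P[4].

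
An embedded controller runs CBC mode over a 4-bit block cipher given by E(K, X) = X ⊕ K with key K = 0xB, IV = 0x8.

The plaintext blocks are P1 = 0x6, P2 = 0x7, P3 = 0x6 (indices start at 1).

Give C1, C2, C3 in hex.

CBC encryption: C_i = E(K, P_i ⊕ C_{i−1}), with C_{0} = IV.
C1: P1 ⊕ 0x8 = 0xE; E(K, 0xE) = 0x5.
C2: P2 ⊕ 0x5 = 0x2; E(K, 0x2) = 0x9.
C3: P3 ⊕ 0x9 = 0xF; E(K, 0xF) = 0x4.

C1 = 0x5, C2 = 0x9, C3 = 0x4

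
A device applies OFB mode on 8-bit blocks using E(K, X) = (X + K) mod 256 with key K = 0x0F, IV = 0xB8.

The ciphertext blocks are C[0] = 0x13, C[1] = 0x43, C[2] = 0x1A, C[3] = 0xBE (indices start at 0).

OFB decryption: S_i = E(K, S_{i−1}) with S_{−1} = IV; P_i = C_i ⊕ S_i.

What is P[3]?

P[0]: S = E(K, 0xB8) = 0xC7; 0x13 ⊕ 0xC7 = 0xD4.
P[1]: S = E(K, 0xC7) = 0xD6; 0x43 ⊕ 0xD6 = 0x95.
P[2]: S = E(K, 0xD6) = 0xE5; 0x1A ⊕ 0xE5 = 0xFF.
P[3]: S = E(K, 0xE5) = 0xF4; 0xBE ⊕ 0xF4 = 0x4A.

P[3] = 0x4A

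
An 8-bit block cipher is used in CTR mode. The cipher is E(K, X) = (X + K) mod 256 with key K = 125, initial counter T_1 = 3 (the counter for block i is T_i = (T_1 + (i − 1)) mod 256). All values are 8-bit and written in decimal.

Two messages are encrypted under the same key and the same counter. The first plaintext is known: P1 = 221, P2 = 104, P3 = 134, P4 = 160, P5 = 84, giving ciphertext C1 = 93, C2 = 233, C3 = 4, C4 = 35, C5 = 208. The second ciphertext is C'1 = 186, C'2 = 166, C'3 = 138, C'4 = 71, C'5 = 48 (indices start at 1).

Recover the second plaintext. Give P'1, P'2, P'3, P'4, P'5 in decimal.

P'1 = 58, P'2 = 39, P'3 = 8, P'4 = 196, P'5 = 180

In CTR with a reused counter, both messages share the same keystream S_i, so C_i ⊕ C'_i = P_i ⊕ P'_i and thus P'_i = P_i ⊕ C_i ⊕ C'_i.
P'1: 221 ⊕ 93 ⊕ 186 = 58.
P'2: 104 ⊕ 233 ⊕ 166 = 39.
P'3: 134 ⊕ 4 ⊕ 138 = 8.
P'4: 160 ⊕ 35 ⊕ 71 = 196.
P'5: 84 ⊕ 208 ⊕ 48 = 180.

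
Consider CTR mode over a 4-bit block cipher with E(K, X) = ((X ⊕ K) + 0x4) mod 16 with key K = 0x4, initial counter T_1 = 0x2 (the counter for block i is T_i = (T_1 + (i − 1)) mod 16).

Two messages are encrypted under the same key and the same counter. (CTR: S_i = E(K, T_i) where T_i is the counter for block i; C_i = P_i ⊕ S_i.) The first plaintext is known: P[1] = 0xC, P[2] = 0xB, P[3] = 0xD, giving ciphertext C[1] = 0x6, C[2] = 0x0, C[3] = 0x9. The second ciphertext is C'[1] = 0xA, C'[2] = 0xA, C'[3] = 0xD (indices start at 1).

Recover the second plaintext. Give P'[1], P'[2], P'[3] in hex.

P'[1] = 0x0, P'[2] = 0x1, P'[3] = 0x9

In CTR with a reused counter, both messages share the same keystream S_i, so C_i ⊕ C'_i = P_i ⊕ P'_i and thus P'_i = P_i ⊕ C_i ⊕ C'_i.
P'[1]: 0xC ⊕ 0x6 ⊕ 0xA = 0x0.
P'[2]: 0xB ⊕ 0x0 ⊕ 0xA = 0x1.
P'[3]: 0xD ⊕ 0x9 ⊕ 0xD = 0x9.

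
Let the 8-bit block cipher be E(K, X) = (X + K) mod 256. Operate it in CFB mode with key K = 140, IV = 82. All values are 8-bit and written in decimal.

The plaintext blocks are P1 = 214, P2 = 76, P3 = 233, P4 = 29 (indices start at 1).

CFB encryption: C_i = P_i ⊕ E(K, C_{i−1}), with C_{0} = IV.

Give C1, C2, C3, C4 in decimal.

C1: E(K, 82) = 222; 214 ⊕ 222 = 8.
C2: E(K, 8) = 148; 76 ⊕ 148 = 216.
C3: E(K, 216) = 100; 233 ⊕ 100 = 141.
C4: E(K, 141) = 25; 29 ⊕ 25 = 4.

C1 = 8, C2 = 216, C3 = 141, C4 = 4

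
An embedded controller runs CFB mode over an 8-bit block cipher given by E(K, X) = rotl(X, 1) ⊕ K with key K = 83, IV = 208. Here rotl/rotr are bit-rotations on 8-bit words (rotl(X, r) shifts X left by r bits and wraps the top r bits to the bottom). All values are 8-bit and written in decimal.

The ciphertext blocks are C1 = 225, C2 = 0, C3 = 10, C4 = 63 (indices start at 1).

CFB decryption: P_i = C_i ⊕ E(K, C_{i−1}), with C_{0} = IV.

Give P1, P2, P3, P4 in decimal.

P1 = 19, P2 = 144, P3 = 89, P4 = 120

P1: E(K, 208) = 242; 225 ⊕ 242 = 19.
P2: E(K, 225) = 144; 0 ⊕ 144 = 144.
P3: E(K, 0) = 83; 10 ⊕ 83 = 89.
P4: E(K, 10) = 71; 63 ⊕ 71 = 120.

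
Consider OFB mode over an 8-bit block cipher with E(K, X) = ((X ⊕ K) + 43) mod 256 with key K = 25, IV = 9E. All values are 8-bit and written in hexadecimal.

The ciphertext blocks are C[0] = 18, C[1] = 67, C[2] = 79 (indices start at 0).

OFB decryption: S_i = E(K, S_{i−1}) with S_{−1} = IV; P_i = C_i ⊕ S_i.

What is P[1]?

P[0]: S = E(K, 9E) = FE; 18 ⊕ FE = E6.
P[1]: S = E(K, FE) = 1E; 67 ⊕ 1E = 79.

P[1] = 79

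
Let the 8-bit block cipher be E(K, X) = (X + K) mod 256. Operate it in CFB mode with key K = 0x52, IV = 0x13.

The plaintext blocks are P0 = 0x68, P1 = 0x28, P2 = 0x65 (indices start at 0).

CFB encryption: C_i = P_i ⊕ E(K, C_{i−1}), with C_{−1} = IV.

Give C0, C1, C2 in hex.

C0 = 0x0D, C1 = 0x77, C2 = 0xAC

C0: E(K, 0x13) = 0x65; 0x68 ⊕ 0x65 = 0x0D.
C1: E(K, 0x0D) = 0x5F; 0x28 ⊕ 0x5F = 0x77.
C2: E(K, 0x77) = 0xC9; 0x65 ⊕ 0xC9 = 0xAC.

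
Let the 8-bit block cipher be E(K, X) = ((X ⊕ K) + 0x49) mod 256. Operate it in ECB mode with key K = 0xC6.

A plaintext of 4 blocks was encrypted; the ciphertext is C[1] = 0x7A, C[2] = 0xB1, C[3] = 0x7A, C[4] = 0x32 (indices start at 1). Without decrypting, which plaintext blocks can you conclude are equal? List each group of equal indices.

ECB encrypts each block independently with the same key, so equal ciphertext blocks imply equal plaintext blocks.
C[1] = C[3] = 0x7A, so P[1] = P[3].

P[1] = P[3]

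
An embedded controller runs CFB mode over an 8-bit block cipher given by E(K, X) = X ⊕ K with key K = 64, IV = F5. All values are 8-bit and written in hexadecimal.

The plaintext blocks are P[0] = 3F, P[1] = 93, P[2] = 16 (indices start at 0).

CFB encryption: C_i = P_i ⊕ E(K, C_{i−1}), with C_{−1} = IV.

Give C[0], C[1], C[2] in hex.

C[0] = AE, C[1] = 59, C[2] = 2B

C[0]: E(K, F5) = 91; 3F ⊕ 91 = AE.
C[1]: E(K, AE) = CA; 93 ⊕ CA = 59.
C[2]: E(K, 59) = 3D; 16 ⊕ 3D = 2B.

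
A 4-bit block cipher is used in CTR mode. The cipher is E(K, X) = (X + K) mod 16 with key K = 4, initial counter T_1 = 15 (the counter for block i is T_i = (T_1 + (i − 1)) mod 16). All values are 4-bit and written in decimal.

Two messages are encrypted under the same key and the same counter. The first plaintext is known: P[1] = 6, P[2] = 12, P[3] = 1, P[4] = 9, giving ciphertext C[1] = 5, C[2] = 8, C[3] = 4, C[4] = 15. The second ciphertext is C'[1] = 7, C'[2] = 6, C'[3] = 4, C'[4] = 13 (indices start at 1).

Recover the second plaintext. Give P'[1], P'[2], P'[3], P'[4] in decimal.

In CTR with a reused counter, both messages share the same keystream S_i, so C_i ⊕ C'_i = P_i ⊕ P'_i and thus P'_i = P_i ⊕ C_i ⊕ C'_i.
P'[1]: 6 ⊕ 5 ⊕ 7 = 4.
P'[2]: 12 ⊕ 8 ⊕ 6 = 2.
P'[3]: 1 ⊕ 4 ⊕ 4 = 1.
P'[4]: 9 ⊕ 15 ⊕ 13 = 11.

P'[1] = 4, P'[2] = 2, P'[3] = 1, P'[4] = 11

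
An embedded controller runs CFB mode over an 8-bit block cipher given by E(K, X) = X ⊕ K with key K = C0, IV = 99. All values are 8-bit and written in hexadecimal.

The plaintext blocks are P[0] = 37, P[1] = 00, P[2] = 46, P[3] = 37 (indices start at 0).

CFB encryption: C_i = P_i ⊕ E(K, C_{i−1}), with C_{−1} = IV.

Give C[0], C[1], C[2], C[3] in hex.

C[0] = 6E, C[1] = AE, C[2] = 28, C[3] = DF

C[0]: E(K, 99) = 59; 37 ⊕ 59 = 6E.
C[1]: E(K, 6E) = AE; 00 ⊕ AE = AE.
C[2]: E(K, AE) = 6E; 46 ⊕ 6E = 28.
C[3]: E(K, 28) = E8; 37 ⊕ E8 = DF.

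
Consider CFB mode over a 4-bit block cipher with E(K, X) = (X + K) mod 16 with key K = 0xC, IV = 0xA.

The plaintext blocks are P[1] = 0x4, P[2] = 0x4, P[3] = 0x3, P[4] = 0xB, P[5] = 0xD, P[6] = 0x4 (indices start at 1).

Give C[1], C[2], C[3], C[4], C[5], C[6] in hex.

CFB encryption: C_i = P_i ⊕ E(K, C_{i−1}), with C_{0} = IV.
C[1]: E(K, 0xA) = 0x6; 0x4 ⊕ 0x6 = 0x2.
C[2]: E(K, 0x2) = 0xE; 0x4 ⊕ 0xE = 0xA.
C[3]: E(K, 0xA) = 0x6; 0x3 ⊕ 0x6 = 0x5.
C[4]: E(K, 0x5) = 0x1; 0xB ⊕ 0x1 = 0xA.
C[5]: E(K, 0xA) = 0x6; 0xD ⊕ 0x6 = 0xB.
C[6]: E(K, 0xB) = 0x7; 0x4 ⊕ 0x7 = 0x3.

C[1] = 0x2, C[2] = 0xA, C[3] = 0x5, C[4] = 0xA, C[5] = 0xB, C[6] = 0x3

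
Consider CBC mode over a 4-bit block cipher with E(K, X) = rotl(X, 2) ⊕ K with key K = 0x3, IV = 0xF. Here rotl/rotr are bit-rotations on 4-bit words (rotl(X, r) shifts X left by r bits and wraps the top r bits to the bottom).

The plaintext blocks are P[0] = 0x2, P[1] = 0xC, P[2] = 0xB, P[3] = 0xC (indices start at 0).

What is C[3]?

CBC encryption: C_i = E(K, P_i ⊕ C_{i−1}), with C_{−1} = IV.
C[0]: P[0] ⊕ 0xF = 0xD; E(K, 0xD) = 0x4.
C[1]: P[1] ⊕ 0x4 = 0x8; E(K, 0x8) = 0x1.
C[2]: P[2] ⊕ 0x1 = 0xA; E(K, 0xA) = 0x9.
C[3]: P[3] ⊕ 0x9 = 0x5; E(K, 0x5) = 0x6.

C[3] = 0x6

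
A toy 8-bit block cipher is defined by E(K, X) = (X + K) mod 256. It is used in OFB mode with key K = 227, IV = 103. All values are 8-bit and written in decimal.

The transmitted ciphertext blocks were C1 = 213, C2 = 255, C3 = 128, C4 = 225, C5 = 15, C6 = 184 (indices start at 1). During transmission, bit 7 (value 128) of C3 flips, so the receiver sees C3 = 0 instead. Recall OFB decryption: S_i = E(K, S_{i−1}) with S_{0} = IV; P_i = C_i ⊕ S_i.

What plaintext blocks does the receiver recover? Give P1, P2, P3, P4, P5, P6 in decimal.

Only C3 changed, to 0. In OFB, a change in C_i flips the same bit in P_i only; the keystream is unaffected. Decrypting the received ciphertext:
P1: S = E(K, 103) = 74; 213 ⊕ 74 = 159.
P2: S = E(K, 74) = 45; 255 ⊕ 45 = 210.
P3: S = E(K, 45) = 16; 0 ⊕ 16 = 16.
P4: S = E(K, 16) = 243; 225 ⊕ 243 = 18.
P5: S = E(K, 243) = 214; 15 ⊕ 214 = 217.
P6: S = E(K, 214) = 185; 184 ⊕ 185 = 1.
Blocks that differ from the original plaintext: P3.

P1 = 159, P2 = 210, P3 = 16, P4 = 18, P5 = 217, P6 = 1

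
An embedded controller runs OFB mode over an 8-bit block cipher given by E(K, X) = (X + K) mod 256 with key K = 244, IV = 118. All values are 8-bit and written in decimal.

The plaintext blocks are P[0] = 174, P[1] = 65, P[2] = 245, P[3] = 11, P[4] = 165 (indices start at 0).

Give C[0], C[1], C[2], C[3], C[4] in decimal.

C[0] = 196, C[1] = 31, C[2] = 167, C[3] = 77, C[4] = 159

OFB encryption: S_i = E(K, S_{i−1}) with S_{−1} = IV; C_i = P_i ⊕ S_i.
C[0]: S = E(K, 118) = 106; 174 ⊕ 106 = 196.
C[1]: S = E(K, 106) = 94; 65 ⊕ 94 = 31.
C[2]: S = E(K, 94) = 82; 245 ⊕ 82 = 167.
C[3]: S = E(K, 82) = 70; 11 ⊕ 70 = 77.
C[4]: S = E(K, 70) = 58; 165 ⊕ 58 = 159.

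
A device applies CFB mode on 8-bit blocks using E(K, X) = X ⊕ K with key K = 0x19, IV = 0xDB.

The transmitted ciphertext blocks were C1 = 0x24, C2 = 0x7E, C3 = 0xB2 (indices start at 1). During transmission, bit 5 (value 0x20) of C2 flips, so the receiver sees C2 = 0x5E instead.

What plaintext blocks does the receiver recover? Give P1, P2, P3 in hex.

CFB decryption: P_i = C_i ⊕ E(K, C_{i−1}), with C_{0} = IV.
Only C2 changed, to 0x5E. In CFB, a change in C_i flips the same bit in P_i and garbles P_{i+1}. Decrypting the received ciphertext:
P1: E(K, 0xDB) = 0xC2; 0x24 ⊕ 0xC2 = 0xE6.
P2: E(K, 0x24) = 0x3D; 0x5E ⊕ 0x3D = 0x63.
P3: E(K, 0x5E) = 0x47; 0xB2 ⊕ 0x47 = 0xF5.
Blocks that differ from the original plaintext: P2, P3.

P1 = 0xE6, P2 = 0x63, P3 = 0xF5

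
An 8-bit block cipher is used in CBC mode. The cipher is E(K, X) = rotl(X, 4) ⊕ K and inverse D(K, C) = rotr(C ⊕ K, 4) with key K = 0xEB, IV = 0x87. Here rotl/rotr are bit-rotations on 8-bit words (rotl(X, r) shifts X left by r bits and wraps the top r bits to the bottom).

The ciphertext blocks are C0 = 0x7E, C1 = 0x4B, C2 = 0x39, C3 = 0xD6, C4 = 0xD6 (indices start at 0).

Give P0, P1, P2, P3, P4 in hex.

CBC decryption: P_i = D(K, C_i) ⊕ C_{i−1}, with C_{−1} = IV.
P0: D(K, 0x7E) = 0x59; 0x59 ⊕ 0x87 = 0xDE.
P1: D(K, 0x4B) = 0x0A; 0x0A ⊕ 0x7E = 0x74.
P2: D(K, 0x39) = 0x2D; 0x2D ⊕ 0x4B = 0x66.
P3: D(K, 0xD6) = 0xD3; 0xD3 ⊕ 0x39 = 0xEA.
P4: D(K, 0xD6) = 0xD3; 0xD3 ⊕ 0xD6 = 0x05.

P0 = 0xDE, P1 = 0x74, P2 = 0x66, P3 = 0xEA, P4 = 0x05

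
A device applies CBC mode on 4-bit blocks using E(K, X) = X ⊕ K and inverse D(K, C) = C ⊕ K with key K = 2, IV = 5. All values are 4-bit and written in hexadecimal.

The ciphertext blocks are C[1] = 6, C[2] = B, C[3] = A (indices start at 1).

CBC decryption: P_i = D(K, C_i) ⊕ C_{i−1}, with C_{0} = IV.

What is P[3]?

P[3]: D(K, A) = 8; 8 ⊕ B = 3.

P[3] = 3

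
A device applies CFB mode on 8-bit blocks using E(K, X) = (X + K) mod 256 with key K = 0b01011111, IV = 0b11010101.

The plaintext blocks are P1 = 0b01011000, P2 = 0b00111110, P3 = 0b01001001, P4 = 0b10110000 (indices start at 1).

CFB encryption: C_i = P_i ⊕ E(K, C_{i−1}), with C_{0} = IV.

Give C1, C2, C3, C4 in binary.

C1: E(K, 0b11010101) = 0b00110100; 0b01011000 ⊕ 0b00110100 = 0b01101100.
C2: E(K, 0b01101100) = 0b11001011; 0b00111110 ⊕ 0b11001011 = 0b11110101.
C3: E(K, 0b11110101) = 0b01010100; 0b01001001 ⊕ 0b01010100 = 0b00011101.
C4: E(K, 0b00011101) = 0b01111100; 0b10110000 ⊕ 0b01111100 = 0b11001100.

C1 = 0b01101100, C2 = 0b11110101, C3 = 0b00011101, C4 = 0b11001100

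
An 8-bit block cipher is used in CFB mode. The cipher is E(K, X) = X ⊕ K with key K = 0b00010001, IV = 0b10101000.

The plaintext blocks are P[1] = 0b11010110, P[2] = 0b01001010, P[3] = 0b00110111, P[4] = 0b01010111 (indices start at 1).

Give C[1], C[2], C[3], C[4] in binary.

CFB encryption: C_i = P_i ⊕ E(K, C_{i−1}), with C_{0} = IV.
C[1]: E(K, 0b10101000) = 0b10111001; 0b11010110 ⊕ 0b10111001 = 0b01101111.
C[2]: E(K, 0b01101111) = 0b01111110; 0b01001010 ⊕ 0b01111110 = 0b00110100.
C[3]: E(K, 0b00110100) = 0b00100101; 0b00110111 ⊕ 0b00100101 = 0b00010010.
C[4]: E(K, 0b00010010) = 0b00000011; 0b01010111 ⊕ 0b00000011 = 0b01010100.

C[1] = 0b01101111, C[2] = 0b00110100, C[3] = 0b00010010, C[4] = 0b01010100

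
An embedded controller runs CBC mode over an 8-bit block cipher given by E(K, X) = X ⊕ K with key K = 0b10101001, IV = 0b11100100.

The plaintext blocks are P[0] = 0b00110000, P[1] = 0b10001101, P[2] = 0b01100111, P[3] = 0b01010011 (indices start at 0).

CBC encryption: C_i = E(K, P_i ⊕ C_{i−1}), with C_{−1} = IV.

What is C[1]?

C[0]: P[0] ⊕ 0b11100100 = 0b11010100; E(K, 0b11010100) = 0b01111101.
C[1]: P[1] ⊕ 0b01111101 = 0b11110000; E(K, 0b11110000) = 0b01011001.

C[1] = 0b01011001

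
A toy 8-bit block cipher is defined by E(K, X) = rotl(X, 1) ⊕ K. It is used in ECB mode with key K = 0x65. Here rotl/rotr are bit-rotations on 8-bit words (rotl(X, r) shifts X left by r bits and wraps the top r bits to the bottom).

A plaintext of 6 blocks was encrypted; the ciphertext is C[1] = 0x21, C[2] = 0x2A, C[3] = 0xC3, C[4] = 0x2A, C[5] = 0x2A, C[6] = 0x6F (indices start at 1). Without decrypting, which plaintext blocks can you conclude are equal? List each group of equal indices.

P[2] = P[4] = P[5]

ECB encrypts each block independently with the same key, so equal ciphertext blocks imply equal plaintext blocks.
C[2] = C[4] = C[5] = 0x2A, so P[2] = P[4] = P[5].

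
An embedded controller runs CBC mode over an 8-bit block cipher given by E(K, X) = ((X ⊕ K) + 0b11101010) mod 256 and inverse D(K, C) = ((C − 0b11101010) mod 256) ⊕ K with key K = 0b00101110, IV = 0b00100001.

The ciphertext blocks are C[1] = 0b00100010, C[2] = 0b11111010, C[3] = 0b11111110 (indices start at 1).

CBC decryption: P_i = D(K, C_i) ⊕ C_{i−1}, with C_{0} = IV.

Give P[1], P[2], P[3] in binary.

P[1]: D(K, 0b00100010) = 0b00010110; 0b00010110 ⊕ 0b00100001 = 0b00110111.
P[2]: D(K, 0b11111010) = 0b00111110; 0b00111110 ⊕ 0b00100010 = 0b00011100.
P[3]: D(K, 0b11111110) = 0b00111010; 0b00111010 ⊕ 0b11111010 = 0b11000000.

P[1] = 0b00110111, P[2] = 0b00011100, P[3] = 0b11000000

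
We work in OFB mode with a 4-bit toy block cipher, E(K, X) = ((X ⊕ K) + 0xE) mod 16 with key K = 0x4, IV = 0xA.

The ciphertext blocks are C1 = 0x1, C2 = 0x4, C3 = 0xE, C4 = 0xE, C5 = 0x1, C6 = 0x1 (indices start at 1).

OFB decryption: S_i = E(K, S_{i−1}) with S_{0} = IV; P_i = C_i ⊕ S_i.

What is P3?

P3 = 0xE

P1: S = E(K, 0xA) = 0xC; 0x1 ⊕ 0xC = 0xD.
P2: S = E(K, 0xC) = 0x6; 0x4 ⊕ 0x6 = 0x2.
P3: S = E(K, 0x6) = 0x0; 0xE ⊕ 0x0 = 0xE.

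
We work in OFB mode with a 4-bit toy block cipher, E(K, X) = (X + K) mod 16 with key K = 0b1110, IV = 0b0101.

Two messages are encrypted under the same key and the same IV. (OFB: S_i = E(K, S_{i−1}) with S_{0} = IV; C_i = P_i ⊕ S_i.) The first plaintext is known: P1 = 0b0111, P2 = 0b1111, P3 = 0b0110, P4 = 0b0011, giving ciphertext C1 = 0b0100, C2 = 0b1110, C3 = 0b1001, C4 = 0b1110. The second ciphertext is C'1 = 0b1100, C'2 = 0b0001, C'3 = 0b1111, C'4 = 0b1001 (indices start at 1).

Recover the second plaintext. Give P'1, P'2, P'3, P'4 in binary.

P'1 = 0b1111, P'2 = 0b0000, P'3 = 0b0000, P'4 = 0b0100

In OFB with a reused IV, both messages share the same keystream S_i, so C_i ⊕ C'_i = P_i ⊕ P'_i and thus P'_i = P_i ⊕ C_i ⊕ C'_i.
P'1: 0b0111 ⊕ 0b0100 ⊕ 0b1100 = 0b1111.
P'2: 0b1111 ⊕ 0b1110 ⊕ 0b0001 = 0b0000.
P'3: 0b0110 ⊕ 0b1001 ⊕ 0b1111 = 0b0000.
P'4: 0b0011 ⊕ 0b1110 ⊕ 0b1001 = 0b0100.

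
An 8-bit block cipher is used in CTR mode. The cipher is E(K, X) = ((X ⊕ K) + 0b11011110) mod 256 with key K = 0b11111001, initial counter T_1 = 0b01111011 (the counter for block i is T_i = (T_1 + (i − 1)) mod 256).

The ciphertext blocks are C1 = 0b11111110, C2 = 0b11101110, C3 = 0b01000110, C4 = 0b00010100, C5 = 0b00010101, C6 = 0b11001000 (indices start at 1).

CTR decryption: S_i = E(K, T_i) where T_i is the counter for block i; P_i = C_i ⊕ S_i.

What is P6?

P6 = 0b10011111

P6: T = 0b10000000, S = E(K, T) = 0b01010111; 0b11001000 ⊕ 0b01010111 = 0b10011111.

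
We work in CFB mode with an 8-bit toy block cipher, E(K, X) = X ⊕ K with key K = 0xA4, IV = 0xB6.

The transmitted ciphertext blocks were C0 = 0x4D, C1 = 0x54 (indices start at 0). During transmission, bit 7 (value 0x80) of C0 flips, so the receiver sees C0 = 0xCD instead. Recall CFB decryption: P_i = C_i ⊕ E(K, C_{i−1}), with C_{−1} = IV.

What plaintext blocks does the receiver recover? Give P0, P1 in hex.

P0 = 0xDF, P1 = 0x3D

Only C0 changed, to 0xCD. In CFB, a change in C_i flips the same bit in P_i and garbles P_{i+1}. Decrypting the received ciphertext:
P0: E(K, 0xB6) = 0x12; 0xCD ⊕ 0x12 = 0xDF.
P1: E(K, 0xCD) = 0x69; 0x54 ⊕ 0x69 = 0x3D.
Blocks that differ from the original plaintext: P0, P1.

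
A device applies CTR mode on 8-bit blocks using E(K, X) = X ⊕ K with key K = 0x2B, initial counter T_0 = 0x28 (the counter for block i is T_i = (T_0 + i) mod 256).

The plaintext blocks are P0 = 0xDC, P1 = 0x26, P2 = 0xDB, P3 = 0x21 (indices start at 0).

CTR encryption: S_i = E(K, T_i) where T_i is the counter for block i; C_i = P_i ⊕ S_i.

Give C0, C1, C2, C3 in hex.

C0: T = 0x28, S = E(K, T) = 0x03; 0xDC ⊕ 0x03 = 0xDF.
C1: T = 0x29, S = E(K, T) = 0x02; 0x26 ⊕ 0x02 = 0x24.
C2: T = 0x2A, S = E(K, T) = 0x01; 0xDB ⊕ 0x01 = 0xDA.
C3: T = 0x2B, S = E(K, T) = 0x00; 0x21 ⊕ 0x00 = 0x21.

C0 = 0xDF, C1 = 0x24, C2 = 0xDA, C3 = 0x21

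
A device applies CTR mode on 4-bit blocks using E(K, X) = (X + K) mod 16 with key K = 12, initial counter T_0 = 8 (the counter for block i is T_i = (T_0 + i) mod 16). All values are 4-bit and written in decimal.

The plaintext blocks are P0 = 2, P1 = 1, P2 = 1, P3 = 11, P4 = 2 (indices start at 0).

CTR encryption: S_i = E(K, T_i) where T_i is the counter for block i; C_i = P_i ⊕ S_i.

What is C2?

C0: T = 8, S = E(K, T) = 4; 2 ⊕ 4 = 6.
C1: T = 9, S = E(K, T) = 5; 1 ⊕ 5 = 4.
C2: T = 10, S = E(K, T) = 6; 1 ⊕ 6 = 7.

C2 = 7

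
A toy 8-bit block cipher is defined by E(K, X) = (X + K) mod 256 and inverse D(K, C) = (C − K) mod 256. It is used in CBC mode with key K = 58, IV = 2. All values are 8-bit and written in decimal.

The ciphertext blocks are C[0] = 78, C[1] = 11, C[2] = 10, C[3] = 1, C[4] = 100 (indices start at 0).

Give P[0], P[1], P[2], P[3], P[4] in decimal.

CBC decryption: P_i = D(K, C_i) ⊕ C_{i−1}, with C_{−1} = IV.
P[0]: D(K, 78) = 20; 20 ⊕ 2 = 22.
P[1]: D(K, 11) = 209; 209 ⊕ 78 = 159.
P[2]: D(K, 10) = 208; 208 ⊕ 11 = 219.
P[3]: D(K, 1) = 199; 199 ⊕ 10 = 205.
P[4]: D(K, 100) = 42; 42 ⊕ 1 = 43.

P[0] = 22, P[1] = 159, P[2] = 219, P[3] = 205, P[4] = 43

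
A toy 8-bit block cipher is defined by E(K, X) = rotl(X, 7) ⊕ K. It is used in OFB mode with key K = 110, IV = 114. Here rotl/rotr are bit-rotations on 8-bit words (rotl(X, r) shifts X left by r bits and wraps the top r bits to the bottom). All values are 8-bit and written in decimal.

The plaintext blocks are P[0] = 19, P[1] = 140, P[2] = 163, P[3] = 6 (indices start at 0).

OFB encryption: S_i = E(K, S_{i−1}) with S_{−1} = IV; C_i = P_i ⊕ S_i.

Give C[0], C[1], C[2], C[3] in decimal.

C[0] = 68, C[1] = 73, C[2] = 47, C[3] = 46

C[0]: S = E(K, 114) = 87; 19 ⊕ 87 = 68.
C[1]: S = E(K, 87) = 197; 140 ⊕ 197 = 73.
C[2]: S = E(K, 197) = 140; 163 ⊕ 140 = 47.
C[3]: S = E(K, 140) = 40; 6 ⊕ 40 = 46.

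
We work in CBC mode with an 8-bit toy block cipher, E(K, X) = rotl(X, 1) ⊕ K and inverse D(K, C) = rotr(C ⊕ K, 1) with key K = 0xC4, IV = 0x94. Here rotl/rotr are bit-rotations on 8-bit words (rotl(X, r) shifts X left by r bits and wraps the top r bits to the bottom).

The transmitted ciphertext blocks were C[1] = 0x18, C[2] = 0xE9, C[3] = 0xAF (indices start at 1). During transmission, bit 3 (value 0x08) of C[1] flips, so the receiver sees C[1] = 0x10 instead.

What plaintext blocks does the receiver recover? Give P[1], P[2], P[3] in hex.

P[1] = 0xFE, P[2] = 0x86, P[3] = 0x5C

CBC decryption: P_i = D(K, C_i) ⊕ C_{i−1}, with C_{0} = IV.
Only C[1] changed, to 0x10. In CBC, a change in C_i garbles P_i and flips the same bit in P_{i+1}. Decrypting the received ciphertext:
P[1]: D(K, 0x10) = 0x6A; 0x6A ⊕ 0x94 = 0xFE.
P[2]: D(K, 0xE9) = 0x96; 0x96 ⊕ 0x10 = 0x86.
P[3]: D(K, 0xAF) = 0xB5; 0xB5 ⊕ 0xE9 = 0x5C.
Blocks that differ from the original plaintext: P[1], P[2].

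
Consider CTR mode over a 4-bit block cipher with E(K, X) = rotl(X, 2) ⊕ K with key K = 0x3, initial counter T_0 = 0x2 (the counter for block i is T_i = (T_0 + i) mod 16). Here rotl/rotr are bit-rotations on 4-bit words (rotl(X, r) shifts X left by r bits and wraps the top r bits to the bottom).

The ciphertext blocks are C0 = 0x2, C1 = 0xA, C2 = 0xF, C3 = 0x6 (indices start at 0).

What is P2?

CTR decryption: S_i = E(K, T_i) where T_i is the counter for block i; P_i = C_i ⊕ S_i.
P2: T = 0x4, S = E(K, T) = 0x2; 0xF ⊕ 0x2 = 0xD.

P2 = 0xD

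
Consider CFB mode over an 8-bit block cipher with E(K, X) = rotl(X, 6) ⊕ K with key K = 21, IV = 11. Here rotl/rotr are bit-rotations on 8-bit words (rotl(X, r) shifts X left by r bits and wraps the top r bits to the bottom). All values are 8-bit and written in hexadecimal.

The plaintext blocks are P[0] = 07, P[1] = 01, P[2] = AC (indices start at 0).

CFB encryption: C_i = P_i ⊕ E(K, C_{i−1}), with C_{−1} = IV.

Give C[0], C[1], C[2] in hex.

C[0]: E(K, 11) = 65; 07 ⊕ 65 = 62.
C[1]: E(K, 62) = B9; 01 ⊕ B9 = B8.
C[2]: E(K, B8) = 0F; AC ⊕ 0F = A3.

C[0] = 62, C[1] = B8, C[2] = A3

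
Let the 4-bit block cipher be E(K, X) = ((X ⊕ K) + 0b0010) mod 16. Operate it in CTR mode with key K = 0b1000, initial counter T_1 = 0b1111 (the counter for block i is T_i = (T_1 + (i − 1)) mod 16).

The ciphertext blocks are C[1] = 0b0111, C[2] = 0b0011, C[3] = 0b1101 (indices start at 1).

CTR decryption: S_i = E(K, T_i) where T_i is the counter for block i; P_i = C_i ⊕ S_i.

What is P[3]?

P[3] = 0b0110

P[3]: T = 0b0001, S = E(K, T) = 0b1011; 0b1101 ⊕ 0b1011 = 0b0110.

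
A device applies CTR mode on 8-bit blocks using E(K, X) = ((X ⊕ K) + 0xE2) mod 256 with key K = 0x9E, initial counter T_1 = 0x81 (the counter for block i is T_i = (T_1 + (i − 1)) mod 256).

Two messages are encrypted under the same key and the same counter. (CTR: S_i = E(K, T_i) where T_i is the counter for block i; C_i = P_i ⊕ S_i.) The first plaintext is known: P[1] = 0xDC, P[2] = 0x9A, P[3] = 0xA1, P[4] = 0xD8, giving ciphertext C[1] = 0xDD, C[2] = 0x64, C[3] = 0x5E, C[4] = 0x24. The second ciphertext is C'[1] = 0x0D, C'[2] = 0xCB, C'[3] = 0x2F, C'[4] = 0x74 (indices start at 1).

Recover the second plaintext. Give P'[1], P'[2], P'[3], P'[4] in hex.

In CTR with a reused counter, both messages share the same keystream S_i, so C_i ⊕ C'_i = P_i ⊕ P'_i and thus P'_i = P_i ⊕ C_i ⊕ C'_i.
P'[1]: 0xDC ⊕ 0xDD ⊕ 0x0D = 0x0C.
P'[2]: 0x9A ⊕ 0x64 ⊕ 0xCB = 0x35.
P'[3]: 0xA1 ⊕ 0x5E ⊕ 0x2F = 0xD0.
P'[4]: 0xD8 ⊕ 0x24 ⊕ 0x74 = 0x88.

P'[1] = 0x0C, P'[2] = 0x35, P'[3] = 0xD0, P'[4] = 0x88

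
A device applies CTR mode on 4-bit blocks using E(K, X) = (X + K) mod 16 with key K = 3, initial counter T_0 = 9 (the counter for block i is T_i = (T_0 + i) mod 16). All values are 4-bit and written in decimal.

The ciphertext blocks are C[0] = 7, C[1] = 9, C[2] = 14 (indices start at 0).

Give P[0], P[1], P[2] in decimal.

P[0] = 11, P[1] = 4, P[2] = 0

CTR decryption: S_i = E(K, T_i) where T_i is the counter for block i; P_i = C_i ⊕ S_i.
P[0]: T = 9, S = E(K, T) = 12; 7 ⊕ 12 = 11.
P[1]: T = 10, S = E(K, T) = 13; 9 ⊕ 13 = 4.
P[2]: T = 11, S = E(K, T) = 14; 14 ⊕ 14 = 0.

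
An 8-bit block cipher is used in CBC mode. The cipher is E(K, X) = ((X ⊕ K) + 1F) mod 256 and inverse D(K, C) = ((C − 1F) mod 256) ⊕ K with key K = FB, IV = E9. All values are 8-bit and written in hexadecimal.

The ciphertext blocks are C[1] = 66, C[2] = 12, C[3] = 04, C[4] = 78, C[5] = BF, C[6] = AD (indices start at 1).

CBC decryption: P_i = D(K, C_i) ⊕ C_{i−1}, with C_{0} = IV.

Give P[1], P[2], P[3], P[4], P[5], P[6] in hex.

P[1]: D(K, 66) = BC; BC ⊕ E9 = 55.
P[2]: D(K, 12) = 08; 08 ⊕ 66 = 6E.
P[3]: D(K, 04) = 1E; 1E ⊕ 12 = 0C.
P[4]: D(K, 78) = A2; A2 ⊕ 04 = A6.
P[5]: D(K, BF) = 5B; 5B ⊕ 78 = 23.
P[6]: D(K, AD) = 75; 75 ⊕ BF = CA.

P[1] = 55, P[2] = 6E, P[3] = 0C, P[4] = A6, P[5] = 23, P[6] = CA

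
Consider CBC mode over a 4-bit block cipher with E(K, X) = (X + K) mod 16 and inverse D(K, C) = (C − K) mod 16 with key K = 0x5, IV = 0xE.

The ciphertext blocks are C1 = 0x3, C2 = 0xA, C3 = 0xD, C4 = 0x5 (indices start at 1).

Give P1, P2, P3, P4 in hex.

P1 = 0x0, P2 = 0x6, P3 = 0x2, P4 = 0xD

CBC decryption: P_i = D(K, C_i) ⊕ C_{i−1}, with C_{0} = IV.
P1: D(K, 0x3) = 0xE; 0xE ⊕ 0xE = 0x0.
P2: D(K, 0xA) = 0x5; 0x5 ⊕ 0x3 = 0x6.
P3: D(K, 0xD) = 0x8; 0x8 ⊕ 0xA = 0x2.
P4: D(K, 0x5) = 0x0; 0x0 ⊕ 0xD = 0xD.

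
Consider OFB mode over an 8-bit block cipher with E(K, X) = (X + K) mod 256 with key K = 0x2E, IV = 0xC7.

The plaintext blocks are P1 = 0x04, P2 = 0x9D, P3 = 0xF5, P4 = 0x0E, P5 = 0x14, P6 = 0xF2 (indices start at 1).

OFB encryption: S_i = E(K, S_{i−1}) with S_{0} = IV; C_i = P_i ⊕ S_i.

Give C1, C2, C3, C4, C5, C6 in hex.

C1: S = E(K, 0xC7) = 0xF5; 0x04 ⊕ 0xF5 = 0xF1.
C2: S = E(K, 0xF5) = 0x23; 0x9D ⊕ 0x23 = 0xBE.
C3: S = E(K, 0x23) = 0x51; 0xF5 ⊕ 0x51 = 0xA4.
C4: S = E(K, 0x51) = 0x7F; 0x0E ⊕ 0x7F = 0x71.
C5: S = E(K, 0x7F) = 0xAD; 0x14 ⊕ 0xAD = 0xB9.
C6: S = E(K, 0xAD) = 0xDB; 0xF2 ⊕ 0xDB = 0x29.

C1 = 0xF1, C2 = 0xBE, C3 = 0xA4, C4 = 0x71, C5 = 0xB9, C6 = 0x29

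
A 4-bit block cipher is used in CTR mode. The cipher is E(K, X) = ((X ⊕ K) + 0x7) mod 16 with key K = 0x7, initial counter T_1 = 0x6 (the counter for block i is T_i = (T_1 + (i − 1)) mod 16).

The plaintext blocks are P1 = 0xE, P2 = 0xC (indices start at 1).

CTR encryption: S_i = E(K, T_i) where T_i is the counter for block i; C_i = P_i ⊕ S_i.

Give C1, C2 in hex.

C1 = 0x6, C2 = 0xB

C1: T = 0x6, S = E(K, T) = 0x8; 0xE ⊕ 0x8 = 0x6.
C2: T = 0x7, S = E(K, T) = 0x7; 0xC ⊕ 0x7 = 0xB.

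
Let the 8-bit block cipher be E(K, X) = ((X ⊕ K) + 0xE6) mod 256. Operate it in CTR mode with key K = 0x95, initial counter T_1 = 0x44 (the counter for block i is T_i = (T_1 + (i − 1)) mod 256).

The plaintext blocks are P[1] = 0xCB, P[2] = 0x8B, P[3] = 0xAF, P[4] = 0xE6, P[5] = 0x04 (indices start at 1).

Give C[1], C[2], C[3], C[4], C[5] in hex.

C[1] = 0x7C, C[2] = 0x3D, C[3] = 0x16, C[4] = 0x5E, C[5] = 0xC7

CTR encryption: S_i = E(K, T_i) where T_i is the counter for block i; C_i = P_i ⊕ S_i.
C[1]: T = 0x44, S = E(K, T) = 0xB7; 0xCB ⊕ 0xB7 = 0x7C.
C[2]: T = 0x45, S = E(K, T) = 0xB6; 0x8B ⊕ 0xB6 = 0x3D.
C[3]: T = 0x46, S = E(K, T) = 0xB9; 0xAF ⊕ 0xB9 = 0x16.
C[4]: T = 0x47, S = E(K, T) = 0xB8; 0xE6 ⊕ 0xB8 = 0x5E.
C[5]: T = 0x48, S = E(K, T) = 0xC3; 0x04 ⊕ 0xC3 = 0xC7.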